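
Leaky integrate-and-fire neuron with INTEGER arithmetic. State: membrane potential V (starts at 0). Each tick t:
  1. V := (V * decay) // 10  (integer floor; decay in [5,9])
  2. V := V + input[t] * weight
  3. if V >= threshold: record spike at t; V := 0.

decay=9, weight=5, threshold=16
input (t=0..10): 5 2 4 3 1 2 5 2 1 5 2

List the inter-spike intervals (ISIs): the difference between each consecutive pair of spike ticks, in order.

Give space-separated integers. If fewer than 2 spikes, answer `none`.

Answer: 2 2 2 3

Derivation:
t=0: input=5 -> V=0 FIRE
t=1: input=2 -> V=10
t=2: input=4 -> V=0 FIRE
t=3: input=3 -> V=15
t=4: input=1 -> V=0 FIRE
t=5: input=2 -> V=10
t=6: input=5 -> V=0 FIRE
t=7: input=2 -> V=10
t=8: input=1 -> V=14
t=9: input=5 -> V=0 FIRE
t=10: input=2 -> V=10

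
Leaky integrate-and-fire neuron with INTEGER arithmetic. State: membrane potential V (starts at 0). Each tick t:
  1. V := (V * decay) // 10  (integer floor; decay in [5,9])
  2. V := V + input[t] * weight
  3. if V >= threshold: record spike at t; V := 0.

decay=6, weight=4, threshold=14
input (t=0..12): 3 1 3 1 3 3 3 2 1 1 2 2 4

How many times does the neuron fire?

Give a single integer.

t=0: input=3 -> V=12
t=1: input=1 -> V=11
t=2: input=3 -> V=0 FIRE
t=3: input=1 -> V=4
t=4: input=3 -> V=0 FIRE
t=5: input=3 -> V=12
t=6: input=3 -> V=0 FIRE
t=7: input=2 -> V=8
t=8: input=1 -> V=8
t=9: input=1 -> V=8
t=10: input=2 -> V=12
t=11: input=2 -> V=0 FIRE
t=12: input=4 -> V=0 FIRE

Answer: 5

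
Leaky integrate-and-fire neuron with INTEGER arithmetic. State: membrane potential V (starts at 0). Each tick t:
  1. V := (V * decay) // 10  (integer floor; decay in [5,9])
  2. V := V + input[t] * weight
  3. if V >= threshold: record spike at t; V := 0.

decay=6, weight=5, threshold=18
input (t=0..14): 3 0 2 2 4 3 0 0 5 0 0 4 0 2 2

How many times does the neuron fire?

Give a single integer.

Answer: 4

Derivation:
t=0: input=3 -> V=15
t=1: input=0 -> V=9
t=2: input=2 -> V=15
t=3: input=2 -> V=0 FIRE
t=4: input=4 -> V=0 FIRE
t=5: input=3 -> V=15
t=6: input=0 -> V=9
t=7: input=0 -> V=5
t=8: input=5 -> V=0 FIRE
t=9: input=0 -> V=0
t=10: input=0 -> V=0
t=11: input=4 -> V=0 FIRE
t=12: input=0 -> V=0
t=13: input=2 -> V=10
t=14: input=2 -> V=16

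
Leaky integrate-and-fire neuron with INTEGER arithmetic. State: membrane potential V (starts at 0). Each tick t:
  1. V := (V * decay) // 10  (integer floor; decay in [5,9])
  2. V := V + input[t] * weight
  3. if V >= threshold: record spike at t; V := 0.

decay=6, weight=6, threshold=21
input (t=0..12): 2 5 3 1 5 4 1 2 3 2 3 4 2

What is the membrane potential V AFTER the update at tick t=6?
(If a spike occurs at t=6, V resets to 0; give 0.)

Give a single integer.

t=0: input=2 -> V=12
t=1: input=5 -> V=0 FIRE
t=2: input=3 -> V=18
t=3: input=1 -> V=16
t=4: input=5 -> V=0 FIRE
t=5: input=4 -> V=0 FIRE
t=6: input=1 -> V=6
t=7: input=2 -> V=15
t=8: input=3 -> V=0 FIRE
t=9: input=2 -> V=12
t=10: input=3 -> V=0 FIRE
t=11: input=4 -> V=0 FIRE
t=12: input=2 -> V=12

Answer: 6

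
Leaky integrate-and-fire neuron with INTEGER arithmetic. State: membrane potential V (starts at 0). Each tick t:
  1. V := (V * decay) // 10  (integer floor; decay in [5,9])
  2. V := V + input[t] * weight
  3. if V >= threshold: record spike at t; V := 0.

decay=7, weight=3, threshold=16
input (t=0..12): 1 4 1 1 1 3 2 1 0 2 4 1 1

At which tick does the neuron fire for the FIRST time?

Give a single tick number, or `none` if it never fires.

Answer: 5

Derivation:
t=0: input=1 -> V=3
t=1: input=4 -> V=14
t=2: input=1 -> V=12
t=3: input=1 -> V=11
t=4: input=1 -> V=10
t=5: input=3 -> V=0 FIRE
t=6: input=2 -> V=6
t=7: input=1 -> V=7
t=8: input=0 -> V=4
t=9: input=2 -> V=8
t=10: input=4 -> V=0 FIRE
t=11: input=1 -> V=3
t=12: input=1 -> V=5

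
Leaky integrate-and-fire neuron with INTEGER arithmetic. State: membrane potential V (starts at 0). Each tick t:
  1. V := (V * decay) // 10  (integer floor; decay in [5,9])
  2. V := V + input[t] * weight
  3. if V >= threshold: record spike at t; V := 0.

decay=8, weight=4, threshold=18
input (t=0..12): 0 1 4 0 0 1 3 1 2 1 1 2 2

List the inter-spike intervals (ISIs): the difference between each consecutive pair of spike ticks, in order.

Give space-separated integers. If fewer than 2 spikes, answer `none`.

t=0: input=0 -> V=0
t=1: input=1 -> V=4
t=2: input=4 -> V=0 FIRE
t=3: input=0 -> V=0
t=4: input=0 -> V=0
t=5: input=1 -> V=4
t=6: input=3 -> V=15
t=7: input=1 -> V=16
t=8: input=2 -> V=0 FIRE
t=9: input=1 -> V=4
t=10: input=1 -> V=7
t=11: input=2 -> V=13
t=12: input=2 -> V=0 FIRE

Answer: 6 4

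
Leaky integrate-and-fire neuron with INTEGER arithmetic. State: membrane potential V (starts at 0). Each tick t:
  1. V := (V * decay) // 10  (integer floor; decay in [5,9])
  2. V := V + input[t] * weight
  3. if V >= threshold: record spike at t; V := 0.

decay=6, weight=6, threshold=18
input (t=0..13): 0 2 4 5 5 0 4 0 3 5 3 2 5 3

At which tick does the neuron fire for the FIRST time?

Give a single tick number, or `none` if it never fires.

Answer: 2

Derivation:
t=0: input=0 -> V=0
t=1: input=2 -> V=12
t=2: input=4 -> V=0 FIRE
t=3: input=5 -> V=0 FIRE
t=4: input=5 -> V=0 FIRE
t=5: input=0 -> V=0
t=6: input=4 -> V=0 FIRE
t=7: input=0 -> V=0
t=8: input=3 -> V=0 FIRE
t=9: input=5 -> V=0 FIRE
t=10: input=3 -> V=0 FIRE
t=11: input=2 -> V=12
t=12: input=5 -> V=0 FIRE
t=13: input=3 -> V=0 FIRE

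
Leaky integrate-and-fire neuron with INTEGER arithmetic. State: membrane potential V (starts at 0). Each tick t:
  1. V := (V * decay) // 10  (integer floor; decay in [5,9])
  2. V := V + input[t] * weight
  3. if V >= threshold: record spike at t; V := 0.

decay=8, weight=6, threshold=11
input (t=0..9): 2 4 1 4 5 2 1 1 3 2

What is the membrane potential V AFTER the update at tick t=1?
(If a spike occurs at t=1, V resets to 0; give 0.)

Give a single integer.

Answer: 0

Derivation:
t=0: input=2 -> V=0 FIRE
t=1: input=4 -> V=0 FIRE
t=2: input=1 -> V=6
t=3: input=4 -> V=0 FIRE
t=4: input=5 -> V=0 FIRE
t=5: input=2 -> V=0 FIRE
t=6: input=1 -> V=6
t=7: input=1 -> V=10
t=8: input=3 -> V=0 FIRE
t=9: input=2 -> V=0 FIRE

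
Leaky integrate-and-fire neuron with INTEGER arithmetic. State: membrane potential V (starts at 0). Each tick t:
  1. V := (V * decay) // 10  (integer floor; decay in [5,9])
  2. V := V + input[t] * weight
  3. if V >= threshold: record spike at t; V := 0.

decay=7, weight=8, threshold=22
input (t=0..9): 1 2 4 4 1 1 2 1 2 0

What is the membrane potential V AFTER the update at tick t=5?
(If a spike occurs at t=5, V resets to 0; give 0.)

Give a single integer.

Answer: 13

Derivation:
t=0: input=1 -> V=8
t=1: input=2 -> V=21
t=2: input=4 -> V=0 FIRE
t=3: input=4 -> V=0 FIRE
t=4: input=1 -> V=8
t=5: input=1 -> V=13
t=6: input=2 -> V=0 FIRE
t=7: input=1 -> V=8
t=8: input=2 -> V=21
t=9: input=0 -> V=14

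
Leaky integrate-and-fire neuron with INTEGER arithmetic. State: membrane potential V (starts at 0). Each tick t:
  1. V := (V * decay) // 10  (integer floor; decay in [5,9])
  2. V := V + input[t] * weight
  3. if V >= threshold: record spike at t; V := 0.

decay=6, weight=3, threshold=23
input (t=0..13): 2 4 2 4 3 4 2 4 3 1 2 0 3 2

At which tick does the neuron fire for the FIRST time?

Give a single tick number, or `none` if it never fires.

Answer: 5

Derivation:
t=0: input=2 -> V=6
t=1: input=4 -> V=15
t=2: input=2 -> V=15
t=3: input=4 -> V=21
t=4: input=3 -> V=21
t=5: input=4 -> V=0 FIRE
t=6: input=2 -> V=6
t=7: input=4 -> V=15
t=8: input=3 -> V=18
t=9: input=1 -> V=13
t=10: input=2 -> V=13
t=11: input=0 -> V=7
t=12: input=3 -> V=13
t=13: input=2 -> V=13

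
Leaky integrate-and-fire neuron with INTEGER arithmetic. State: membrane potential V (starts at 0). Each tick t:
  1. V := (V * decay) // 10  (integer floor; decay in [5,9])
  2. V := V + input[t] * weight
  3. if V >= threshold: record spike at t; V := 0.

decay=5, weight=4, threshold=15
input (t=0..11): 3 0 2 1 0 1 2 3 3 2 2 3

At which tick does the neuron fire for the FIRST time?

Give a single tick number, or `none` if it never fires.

t=0: input=3 -> V=12
t=1: input=0 -> V=6
t=2: input=2 -> V=11
t=3: input=1 -> V=9
t=4: input=0 -> V=4
t=5: input=1 -> V=6
t=6: input=2 -> V=11
t=7: input=3 -> V=0 FIRE
t=8: input=3 -> V=12
t=9: input=2 -> V=14
t=10: input=2 -> V=0 FIRE
t=11: input=3 -> V=12

Answer: 7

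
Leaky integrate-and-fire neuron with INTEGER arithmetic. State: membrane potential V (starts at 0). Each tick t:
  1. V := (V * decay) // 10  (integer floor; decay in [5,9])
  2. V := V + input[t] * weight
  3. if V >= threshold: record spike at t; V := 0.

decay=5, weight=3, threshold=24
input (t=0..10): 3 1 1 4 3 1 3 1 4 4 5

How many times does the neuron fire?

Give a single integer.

t=0: input=3 -> V=9
t=1: input=1 -> V=7
t=2: input=1 -> V=6
t=3: input=4 -> V=15
t=4: input=3 -> V=16
t=5: input=1 -> V=11
t=6: input=3 -> V=14
t=7: input=1 -> V=10
t=8: input=4 -> V=17
t=9: input=4 -> V=20
t=10: input=5 -> V=0 FIRE

Answer: 1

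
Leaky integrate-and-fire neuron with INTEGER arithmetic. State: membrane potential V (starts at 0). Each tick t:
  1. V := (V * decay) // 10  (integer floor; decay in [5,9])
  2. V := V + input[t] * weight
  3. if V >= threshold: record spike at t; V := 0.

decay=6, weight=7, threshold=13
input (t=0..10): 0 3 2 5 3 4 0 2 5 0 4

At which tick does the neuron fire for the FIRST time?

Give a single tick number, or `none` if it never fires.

t=0: input=0 -> V=0
t=1: input=3 -> V=0 FIRE
t=2: input=2 -> V=0 FIRE
t=3: input=5 -> V=0 FIRE
t=4: input=3 -> V=0 FIRE
t=5: input=4 -> V=0 FIRE
t=6: input=0 -> V=0
t=7: input=2 -> V=0 FIRE
t=8: input=5 -> V=0 FIRE
t=9: input=0 -> V=0
t=10: input=4 -> V=0 FIRE

Answer: 1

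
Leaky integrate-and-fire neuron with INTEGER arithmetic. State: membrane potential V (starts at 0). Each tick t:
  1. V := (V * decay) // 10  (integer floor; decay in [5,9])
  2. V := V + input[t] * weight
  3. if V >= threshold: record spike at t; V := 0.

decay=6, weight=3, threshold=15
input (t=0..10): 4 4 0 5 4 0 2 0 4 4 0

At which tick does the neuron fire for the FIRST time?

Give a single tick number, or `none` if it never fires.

Answer: 1

Derivation:
t=0: input=4 -> V=12
t=1: input=4 -> V=0 FIRE
t=2: input=0 -> V=0
t=3: input=5 -> V=0 FIRE
t=4: input=4 -> V=12
t=5: input=0 -> V=7
t=6: input=2 -> V=10
t=7: input=0 -> V=6
t=8: input=4 -> V=0 FIRE
t=9: input=4 -> V=12
t=10: input=0 -> V=7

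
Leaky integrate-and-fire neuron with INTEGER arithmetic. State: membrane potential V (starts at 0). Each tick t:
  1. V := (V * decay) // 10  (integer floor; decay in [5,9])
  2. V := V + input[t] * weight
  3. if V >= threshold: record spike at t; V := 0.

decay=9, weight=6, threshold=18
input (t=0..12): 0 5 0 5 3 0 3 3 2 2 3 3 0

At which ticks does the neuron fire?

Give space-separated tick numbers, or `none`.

Answer: 1 3 4 6 7 9 10 11

Derivation:
t=0: input=0 -> V=0
t=1: input=5 -> V=0 FIRE
t=2: input=0 -> V=0
t=3: input=5 -> V=0 FIRE
t=4: input=3 -> V=0 FIRE
t=5: input=0 -> V=0
t=6: input=3 -> V=0 FIRE
t=7: input=3 -> V=0 FIRE
t=8: input=2 -> V=12
t=9: input=2 -> V=0 FIRE
t=10: input=3 -> V=0 FIRE
t=11: input=3 -> V=0 FIRE
t=12: input=0 -> V=0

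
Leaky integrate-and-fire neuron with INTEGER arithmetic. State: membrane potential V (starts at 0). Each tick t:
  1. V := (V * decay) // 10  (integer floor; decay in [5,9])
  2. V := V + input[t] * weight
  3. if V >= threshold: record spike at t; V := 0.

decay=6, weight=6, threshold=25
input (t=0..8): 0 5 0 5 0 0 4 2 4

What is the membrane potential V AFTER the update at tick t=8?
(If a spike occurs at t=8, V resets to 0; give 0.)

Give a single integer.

Answer: 24

Derivation:
t=0: input=0 -> V=0
t=1: input=5 -> V=0 FIRE
t=2: input=0 -> V=0
t=3: input=5 -> V=0 FIRE
t=4: input=0 -> V=0
t=5: input=0 -> V=0
t=6: input=4 -> V=24
t=7: input=2 -> V=0 FIRE
t=8: input=4 -> V=24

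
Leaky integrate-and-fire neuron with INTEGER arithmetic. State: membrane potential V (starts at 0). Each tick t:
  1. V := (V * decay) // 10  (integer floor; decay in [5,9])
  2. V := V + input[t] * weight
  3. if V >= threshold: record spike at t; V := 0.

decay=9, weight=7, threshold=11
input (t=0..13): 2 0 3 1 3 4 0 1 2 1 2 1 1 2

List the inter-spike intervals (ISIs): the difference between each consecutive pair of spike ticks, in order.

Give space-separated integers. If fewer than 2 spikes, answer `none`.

Answer: 2 2 1 3 2 2 1

Derivation:
t=0: input=2 -> V=0 FIRE
t=1: input=0 -> V=0
t=2: input=3 -> V=0 FIRE
t=3: input=1 -> V=7
t=4: input=3 -> V=0 FIRE
t=5: input=4 -> V=0 FIRE
t=6: input=0 -> V=0
t=7: input=1 -> V=7
t=8: input=2 -> V=0 FIRE
t=9: input=1 -> V=7
t=10: input=2 -> V=0 FIRE
t=11: input=1 -> V=7
t=12: input=1 -> V=0 FIRE
t=13: input=2 -> V=0 FIRE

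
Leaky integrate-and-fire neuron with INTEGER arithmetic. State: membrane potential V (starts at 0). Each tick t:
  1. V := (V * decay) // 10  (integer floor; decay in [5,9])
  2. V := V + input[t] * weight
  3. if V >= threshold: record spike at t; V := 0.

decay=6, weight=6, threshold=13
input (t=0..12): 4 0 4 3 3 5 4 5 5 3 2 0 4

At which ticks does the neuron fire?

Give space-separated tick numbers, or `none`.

t=0: input=4 -> V=0 FIRE
t=1: input=0 -> V=0
t=2: input=4 -> V=0 FIRE
t=3: input=3 -> V=0 FIRE
t=4: input=3 -> V=0 FIRE
t=5: input=5 -> V=0 FIRE
t=6: input=4 -> V=0 FIRE
t=7: input=5 -> V=0 FIRE
t=8: input=5 -> V=0 FIRE
t=9: input=3 -> V=0 FIRE
t=10: input=2 -> V=12
t=11: input=0 -> V=7
t=12: input=4 -> V=0 FIRE

Answer: 0 2 3 4 5 6 7 8 9 12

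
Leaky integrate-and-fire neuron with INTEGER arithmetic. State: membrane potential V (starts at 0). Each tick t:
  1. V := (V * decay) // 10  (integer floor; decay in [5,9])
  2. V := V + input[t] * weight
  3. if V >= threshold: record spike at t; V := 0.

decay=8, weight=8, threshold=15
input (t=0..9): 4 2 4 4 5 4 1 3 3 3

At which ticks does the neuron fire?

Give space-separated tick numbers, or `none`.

Answer: 0 1 2 3 4 5 7 8 9

Derivation:
t=0: input=4 -> V=0 FIRE
t=1: input=2 -> V=0 FIRE
t=2: input=4 -> V=0 FIRE
t=3: input=4 -> V=0 FIRE
t=4: input=5 -> V=0 FIRE
t=5: input=4 -> V=0 FIRE
t=6: input=1 -> V=8
t=7: input=3 -> V=0 FIRE
t=8: input=3 -> V=0 FIRE
t=9: input=3 -> V=0 FIRE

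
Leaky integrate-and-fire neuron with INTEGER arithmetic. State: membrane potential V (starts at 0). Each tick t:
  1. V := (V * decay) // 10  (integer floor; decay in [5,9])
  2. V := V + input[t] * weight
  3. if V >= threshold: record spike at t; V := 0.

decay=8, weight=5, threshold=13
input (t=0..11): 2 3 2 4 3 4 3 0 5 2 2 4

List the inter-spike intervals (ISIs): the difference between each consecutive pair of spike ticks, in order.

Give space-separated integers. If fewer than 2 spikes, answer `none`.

Answer: 2 1 1 1 2 2 1

Derivation:
t=0: input=2 -> V=10
t=1: input=3 -> V=0 FIRE
t=2: input=2 -> V=10
t=3: input=4 -> V=0 FIRE
t=4: input=3 -> V=0 FIRE
t=5: input=4 -> V=0 FIRE
t=6: input=3 -> V=0 FIRE
t=7: input=0 -> V=0
t=8: input=5 -> V=0 FIRE
t=9: input=2 -> V=10
t=10: input=2 -> V=0 FIRE
t=11: input=4 -> V=0 FIRE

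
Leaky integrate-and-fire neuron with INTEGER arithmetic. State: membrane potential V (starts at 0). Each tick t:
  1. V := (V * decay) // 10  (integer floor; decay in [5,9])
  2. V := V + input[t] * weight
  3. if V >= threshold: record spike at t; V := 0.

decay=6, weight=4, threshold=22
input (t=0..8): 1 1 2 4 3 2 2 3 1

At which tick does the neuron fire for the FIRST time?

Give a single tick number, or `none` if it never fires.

Answer: 3

Derivation:
t=0: input=1 -> V=4
t=1: input=1 -> V=6
t=2: input=2 -> V=11
t=3: input=4 -> V=0 FIRE
t=4: input=3 -> V=12
t=5: input=2 -> V=15
t=6: input=2 -> V=17
t=7: input=3 -> V=0 FIRE
t=8: input=1 -> V=4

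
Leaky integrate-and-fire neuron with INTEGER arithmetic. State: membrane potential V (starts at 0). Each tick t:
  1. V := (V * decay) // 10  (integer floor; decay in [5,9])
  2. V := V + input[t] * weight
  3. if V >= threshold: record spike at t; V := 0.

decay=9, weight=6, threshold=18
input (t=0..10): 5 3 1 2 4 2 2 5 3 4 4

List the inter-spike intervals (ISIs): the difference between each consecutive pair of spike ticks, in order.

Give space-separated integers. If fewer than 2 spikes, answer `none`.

t=0: input=5 -> V=0 FIRE
t=1: input=3 -> V=0 FIRE
t=2: input=1 -> V=6
t=3: input=2 -> V=17
t=4: input=4 -> V=0 FIRE
t=5: input=2 -> V=12
t=6: input=2 -> V=0 FIRE
t=7: input=5 -> V=0 FIRE
t=8: input=3 -> V=0 FIRE
t=9: input=4 -> V=0 FIRE
t=10: input=4 -> V=0 FIRE

Answer: 1 3 2 1 1 1 1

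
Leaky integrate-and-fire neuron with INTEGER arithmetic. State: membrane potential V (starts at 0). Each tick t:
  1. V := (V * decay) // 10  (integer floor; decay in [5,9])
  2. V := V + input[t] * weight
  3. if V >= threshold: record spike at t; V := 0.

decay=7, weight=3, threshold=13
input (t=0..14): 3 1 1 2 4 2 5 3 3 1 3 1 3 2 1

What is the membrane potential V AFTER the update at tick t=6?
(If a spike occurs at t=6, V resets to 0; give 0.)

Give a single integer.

t=0: input=3 -> V=9
t=1: input=1 -> V=9
t=2: input=1 -> V=9
t=3: input=2 -> V=12
t=4: input=4 -> V=0 FIRE
t=5: input=2 -> V=6
t=6: input=5 -> V=0 FIRE
t=7: input=3 -> V=9
t=8: input=3 -> V=0 FIRE
t=9: input=1 -> V=3
t=10: input=3 -> V=11
t=11: input=1 -> V=10
t=12: input=3 -> V=0 FIRE
t=13: input=2 -> V=6
t=14: input=1 -> V=7

Answer: 0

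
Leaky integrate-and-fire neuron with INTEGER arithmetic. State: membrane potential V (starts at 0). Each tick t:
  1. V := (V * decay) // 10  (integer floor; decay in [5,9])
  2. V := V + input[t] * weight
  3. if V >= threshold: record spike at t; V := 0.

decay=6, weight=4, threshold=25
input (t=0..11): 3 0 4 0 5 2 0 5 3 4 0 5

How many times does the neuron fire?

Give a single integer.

t=0: input=3 -> V=12
t=1: input=0 -> V=7
t=2: input=4 -> V=20
t=3: input=0 -> V=12
t=4: input=5 -> V=0 FIRE
t=5: input=2 -> V=8
t=6: input=0 -> V=4
t=7: input=5 -> V=22
t=8: input=3 -> V=0 FIRE
t=9: input=4 -> V=16
t=10: input=0 -> V=9
t=11: input=5 -> V=0 FIRE

Answer: 3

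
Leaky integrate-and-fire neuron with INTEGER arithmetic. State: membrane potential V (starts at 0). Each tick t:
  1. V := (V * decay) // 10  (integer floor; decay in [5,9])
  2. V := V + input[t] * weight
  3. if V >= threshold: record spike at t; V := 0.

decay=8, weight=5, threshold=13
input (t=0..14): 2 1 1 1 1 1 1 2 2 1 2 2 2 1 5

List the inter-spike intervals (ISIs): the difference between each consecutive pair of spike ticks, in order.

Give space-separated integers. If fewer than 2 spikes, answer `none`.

t=0: input=2 -> V=10
t=1: input=1 -> V=0 FIRE
t=2: input=1 -> V=5
t=3: input=1 -> V=9
t=4: input=1 -> V=12
t=5: input=1 -> V=0 FIRE
t=6: input=1 -> V=5
t=7: input=2 -> V=0 FIRE
t=8: input=2 -> V=10
t=9: input=1 -> V=0 FIRE
t=10: input=2 -> V=10
t=11: input=2 -> V=0 FIRE
t=12: input=2 -> V=10
t=13: input=1 -> V=0 FIRE
t=14: input=5 -> V=0 FIRE

Answer: 4 2 2 2 2 1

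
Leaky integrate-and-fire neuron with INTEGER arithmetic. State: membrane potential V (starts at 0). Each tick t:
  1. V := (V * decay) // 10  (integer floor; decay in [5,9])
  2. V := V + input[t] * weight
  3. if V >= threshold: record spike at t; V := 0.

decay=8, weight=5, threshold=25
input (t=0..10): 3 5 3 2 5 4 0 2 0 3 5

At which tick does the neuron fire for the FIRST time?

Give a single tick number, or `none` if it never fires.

Answer: 1

Derivation:
t=0: input=3 -> V=15
t=1: input=5 -> V=0 FIRE
t=2: input=3 -> V=15
t=3: input=2 -> V=22
t=4: input=5 -> V=0 FIRE
t=5: input=4 -> V=20
t=6: input=0 -> V=16
t=7: input=2 -> V=22
t=8: input=0 -> V=17
t=9: input=3 -> V=0 FIRE
t=10: input=5 -> V=0 FIRE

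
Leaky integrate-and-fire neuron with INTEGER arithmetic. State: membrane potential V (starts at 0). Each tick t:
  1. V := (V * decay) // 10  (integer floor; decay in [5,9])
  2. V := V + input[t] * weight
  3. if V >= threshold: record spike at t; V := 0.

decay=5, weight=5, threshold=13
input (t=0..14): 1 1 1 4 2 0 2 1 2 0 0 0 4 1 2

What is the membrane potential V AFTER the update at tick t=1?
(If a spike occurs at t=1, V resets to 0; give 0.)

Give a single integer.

t=0: input=1 -> V=5
t=1: input=1 -> V=7
t=2: input=1 -> V=8
t=3: input=4 -> V=0 FIRE
t=4: input=2 -> V=10
t=5: input=0 -> V=5
t=6: input=2 -> V=12
t=7: input=1 -> V=11
t=8: input=2 -> V=0 FIRE
t=9: input=0 -> V=0
t=10: input=0 -> V=0
t=11: input=0 -> V=0
t=12: input=4 -> V=0 FIRE
t=13: input=1 -> V=5
t=14: input=2 -> V=12

Answer: 7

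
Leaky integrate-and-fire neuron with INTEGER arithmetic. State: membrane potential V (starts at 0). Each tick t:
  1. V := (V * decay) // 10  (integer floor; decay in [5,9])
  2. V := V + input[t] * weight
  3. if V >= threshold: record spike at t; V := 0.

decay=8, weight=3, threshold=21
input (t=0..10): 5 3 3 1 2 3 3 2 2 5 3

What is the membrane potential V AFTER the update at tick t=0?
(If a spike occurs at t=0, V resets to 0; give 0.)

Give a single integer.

t=0: input=5 -> V=15
t=1: input=3 -> V=0 FIRE
t=2: input=3 -> V=9
t=3: input=1 -> V=10
t=4: input=2 -> V=14
t=5: input=3 -> V=20
t=6: input=3 -> V=0 FIRE
t=7: input=2 -> V=6
t=8: input=2 -> V=10
t=9: input=5 -> V=0 FIRE
t=10: input=3 -> V=9

Answer: 15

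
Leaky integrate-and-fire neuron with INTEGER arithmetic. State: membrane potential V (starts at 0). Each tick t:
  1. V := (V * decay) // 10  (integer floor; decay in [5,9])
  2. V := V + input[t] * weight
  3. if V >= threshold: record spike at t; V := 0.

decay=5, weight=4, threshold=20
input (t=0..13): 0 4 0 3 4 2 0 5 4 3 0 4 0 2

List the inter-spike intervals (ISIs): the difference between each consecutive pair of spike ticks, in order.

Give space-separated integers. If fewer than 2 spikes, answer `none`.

t=0: input=0 -> V=0
t=1: input=4 -> V=16
t=2: input=0 -> V=8
t=3: input=3 -> V=16
t=4: input=4 -> V=0 FIRE
t=5: input=2 -> V=8
t=6: input=0 -> V=4
t=7: input=5 -> V=0 FIRE
t=8: input=4 -> V=16
t=9: input=3 -> V=0 FIRE
t=10: input=0 -> V=0
t=11: input=4 -> V=16
t=12: input=0 -> V=8
t=13: input=2 -> V=12

Answer: 3 2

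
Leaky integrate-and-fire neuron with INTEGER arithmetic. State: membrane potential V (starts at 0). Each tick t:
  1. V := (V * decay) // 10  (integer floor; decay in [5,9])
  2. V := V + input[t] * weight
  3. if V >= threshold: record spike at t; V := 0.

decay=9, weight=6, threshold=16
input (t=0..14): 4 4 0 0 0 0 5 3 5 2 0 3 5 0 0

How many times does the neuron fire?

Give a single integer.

Answer: 7

Derivation:
t=0: input=4 -> V=0 FIRE
t=1: input=4 -> V=0 FIRE
t=2: input=0 -> V=0
t=3: input=0 -> V=0
t=4: input=0 -> V=0
t=5: input=0 -> V=0
t=6: input=5 -> V=0 FIRE
t=7: input=3 -> V=0 FIRE
t=8: input=5 -> V=0 FIRE
t=9: input=2 -> V=12
t=10: input=0 -> V=10
t=11: input=3 -> V=0 FIRE
t=12: input=5 -> V=0 FIRE
t=13: input=0 -> V=0
t=14: input=0 -> V=0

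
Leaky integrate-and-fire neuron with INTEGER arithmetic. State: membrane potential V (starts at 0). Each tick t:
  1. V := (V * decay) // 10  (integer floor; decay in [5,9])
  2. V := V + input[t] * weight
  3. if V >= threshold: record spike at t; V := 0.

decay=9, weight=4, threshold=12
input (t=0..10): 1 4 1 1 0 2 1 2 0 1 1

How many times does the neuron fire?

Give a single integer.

t=0: input=1 -> V=4
t=1: input=4 -> V=0 FIRE
t=2: input=1 -> V=4
t=3: input=1 -> V=7
t=4: input=0 -> V=6
t=5: input=2 -> V=0 FIRE
t=6: input=1 -> V=4
t=7: input=2 -> V=11
t=8: input=0 -> V=9
t=9: input=1 -> V=0 FIRE
t=10: input=1 -> V=4

Answer: 3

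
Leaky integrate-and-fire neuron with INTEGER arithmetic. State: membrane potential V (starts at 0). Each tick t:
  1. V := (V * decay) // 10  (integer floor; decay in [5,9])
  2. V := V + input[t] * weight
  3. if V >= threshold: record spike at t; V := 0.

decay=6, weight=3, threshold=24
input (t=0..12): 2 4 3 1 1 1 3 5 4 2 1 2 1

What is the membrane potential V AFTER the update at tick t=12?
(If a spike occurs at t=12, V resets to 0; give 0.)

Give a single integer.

Answer: 8

Derivation:
t=0: input=2 -> V=6
t=1: input=4 -> V=15
t=2: input=3 -> V=18
t=3: input=1 -> V=13
t=4: input=1 -> V=10
t=5: input=1 -> V=9
t=6: input=3 -> V=14
t=7: input=5 -> V=23
t=8: input=4 -> V=0 FIRE
t=9: input=2 -> V=6
t=10: input=1 -> V=6
t=11: input=2 -> V=9
t=12: input=1 -> V=8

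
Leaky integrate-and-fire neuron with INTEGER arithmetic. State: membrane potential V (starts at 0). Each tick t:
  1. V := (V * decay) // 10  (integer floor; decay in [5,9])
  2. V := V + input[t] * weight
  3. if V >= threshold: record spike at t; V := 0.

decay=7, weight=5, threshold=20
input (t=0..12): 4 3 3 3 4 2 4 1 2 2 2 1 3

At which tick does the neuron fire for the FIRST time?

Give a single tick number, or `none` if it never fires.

t=0: input=4 -> V=0 FIRE
t=1: input=3 -> V=15
t=2: input=3 -> V=0 FIRE
t=3: input=3 -> V=15
t=4: input=4 -> V=0 FIRE
t=5: input=2 -> V=10
t=6: input=4 -> V=0 FIRE
t=7: input=1 -> V=5
t=8: input=2 -> V=13
t=9: input=2 -> V=19
t=10: input=2 -> V=0 FIRE
t=11: input=1 -> V=5
t=12: input=3 -> V=18

Answer: 0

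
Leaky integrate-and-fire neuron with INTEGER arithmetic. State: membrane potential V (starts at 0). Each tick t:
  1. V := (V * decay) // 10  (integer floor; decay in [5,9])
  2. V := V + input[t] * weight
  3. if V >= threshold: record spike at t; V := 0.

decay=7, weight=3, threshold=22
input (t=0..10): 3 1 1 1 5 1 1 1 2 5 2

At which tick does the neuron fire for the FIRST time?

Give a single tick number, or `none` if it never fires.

t=0: input=3 -> V=9
t=1: input=1 -> V=9
t=2: input=1 -> V=9
t=3: input=1 -> V=9
t=4: input=5 -> V=21
t=5: input=1 -> V=17
t=6: input=1 -> V=14
t=7: input=1 -> V=12
t=8: input=2 -> V=14
t=9: input=5 -> V=0 FIRE
t=10: input=2 -> V=6

Answer: 9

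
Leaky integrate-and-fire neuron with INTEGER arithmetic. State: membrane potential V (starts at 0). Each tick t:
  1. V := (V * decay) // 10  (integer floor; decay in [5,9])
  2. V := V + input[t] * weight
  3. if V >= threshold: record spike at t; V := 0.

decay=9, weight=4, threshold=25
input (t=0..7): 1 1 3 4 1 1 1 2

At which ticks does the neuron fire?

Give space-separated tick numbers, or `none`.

t=0: input=1 -> V=4
t=1: input=1 -> V=7
t=2: input=3 -> V=18
t=3: input=4 -> V=0 FIRE
t=4: input=1 -> V=4
t=5: input=1 -> V=7
t=6: input=1 -> V=10
t=7: input=2 -> V=17

Answer: 3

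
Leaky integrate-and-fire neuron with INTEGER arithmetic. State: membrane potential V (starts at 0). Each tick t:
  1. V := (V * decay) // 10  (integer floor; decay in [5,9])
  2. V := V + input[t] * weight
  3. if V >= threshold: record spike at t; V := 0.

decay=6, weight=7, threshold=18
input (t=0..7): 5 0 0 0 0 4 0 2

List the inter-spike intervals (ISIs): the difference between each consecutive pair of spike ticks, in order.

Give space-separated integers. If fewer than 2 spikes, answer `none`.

t=0: input=5 -> V=0 FIRE
t=1: input=0 -> V=0
t=2: input=0 -> V=0
t=3: input=0 -> V=0
t=4: input=0 -> V=0
t=5: input=4 -> V=0 FIRE
t=6: input=0 -> V=0
t=7: input=2 -> V=14

Answer: 5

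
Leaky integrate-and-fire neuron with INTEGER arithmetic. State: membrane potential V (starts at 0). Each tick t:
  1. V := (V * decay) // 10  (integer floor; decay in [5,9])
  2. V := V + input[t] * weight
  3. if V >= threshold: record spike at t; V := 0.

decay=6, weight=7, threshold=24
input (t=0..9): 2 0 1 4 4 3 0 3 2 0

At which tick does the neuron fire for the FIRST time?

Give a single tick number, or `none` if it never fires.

Answer: 3

Derivation:
t=0: input=2 -> V=14
t=1: input=0 -> V=8
t=2: input=1 -> V=11
t=3: input=4 -> V=0 FIRE
t=4: input=4 -> V=0 FIRE
t=5: input=3 -> V=21
t=6: input=0 -> V=12
t=7: input=3 -> V=0 FIRE
t=8: input=2 -> V=14
t=9: input=0 -> V=8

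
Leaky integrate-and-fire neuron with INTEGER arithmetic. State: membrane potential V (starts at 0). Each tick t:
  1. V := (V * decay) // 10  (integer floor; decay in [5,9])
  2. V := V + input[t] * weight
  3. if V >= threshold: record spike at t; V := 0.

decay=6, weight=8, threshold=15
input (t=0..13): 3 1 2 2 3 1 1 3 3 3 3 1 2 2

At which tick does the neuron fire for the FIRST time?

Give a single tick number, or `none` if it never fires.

t=0: input=3 -> V=0 FIRE
t=1: input=1 -> V=8
t=2: input=2 -> V=0 FIRE
t=3: input=2 -> V=0 FIRE
t=4: input=3 -> V=0 FIRE
t=5: input=1 -> V=8
t=6: input=1 -> V=12
t=7: input=3 -> V=0 FIRE
t=8: input=3 -> V=0 FIRE
t=9: input=3 -> V=0 FIRE
t=10: input=3 -> V=0 FIRE
t=11: input=1 -> V=8
t=12: input=2 -> V=0 FIRE
t=13: input=2 -> V=0 FIRE

Answer: 0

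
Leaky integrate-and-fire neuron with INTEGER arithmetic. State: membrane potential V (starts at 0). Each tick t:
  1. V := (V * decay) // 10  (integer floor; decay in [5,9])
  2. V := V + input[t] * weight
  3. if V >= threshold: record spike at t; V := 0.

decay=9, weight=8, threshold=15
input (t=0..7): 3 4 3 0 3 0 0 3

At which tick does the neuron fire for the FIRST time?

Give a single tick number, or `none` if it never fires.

t=0: input=3 -> V=0 FIRE
t=1: input=4 -> V=0 FIRE
t=2: input=3 -> V=0 FIRE
t=3: input=0 -> V=0
t=4: input=3 -> V=0 FIRE
t=5: input=0 -> V=0
t=6: input=0 -> V=0
t=7: input=3 -> V=0 FIRE

Answer: 0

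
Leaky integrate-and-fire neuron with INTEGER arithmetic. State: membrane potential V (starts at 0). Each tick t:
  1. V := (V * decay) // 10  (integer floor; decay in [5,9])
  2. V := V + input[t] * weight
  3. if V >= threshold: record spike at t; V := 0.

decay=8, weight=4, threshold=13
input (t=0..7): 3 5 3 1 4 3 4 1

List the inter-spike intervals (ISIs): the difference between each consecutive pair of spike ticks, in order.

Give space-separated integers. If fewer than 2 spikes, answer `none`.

Answer: 2 1 2

Derivation:
t=0: input=3 -> V=12
t=1: input=5 -> V=0 FIRE
t=2: input=3 -> V=12
t=3: input=1 -> V=0 FIRE
t=4: input=4 -> V=0 FIRE
t=5: input=3 -> V=12
t=6: input=4 -> V=0 FIRE
t=7: input=1 -> V=4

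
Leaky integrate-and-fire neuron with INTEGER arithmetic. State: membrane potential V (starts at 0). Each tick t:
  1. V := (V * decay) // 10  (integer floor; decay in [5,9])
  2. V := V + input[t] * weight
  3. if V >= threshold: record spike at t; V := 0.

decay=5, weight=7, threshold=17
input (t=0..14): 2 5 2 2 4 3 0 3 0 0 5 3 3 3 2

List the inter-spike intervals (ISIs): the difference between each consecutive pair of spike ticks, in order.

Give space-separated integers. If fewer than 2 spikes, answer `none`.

t=0: input=2 -> V=14
t=1: input=5 -> V=0 FIRE
t=2: input=2 -> V=14
t=3: input=2 -> V=0 FIRE
t=4: input=4 -> V=0 FIRE
t=5: input=3 -> V=0 FIRE
t=6: input=0 -> V=0
t=7: input=3 -> V=0 FIRE
t=8: input=0 -> V=0
t=9: input=0 -> V=0
t=10: input=5 -> V=0 FIRE
t=11: input=3 -> V=0 FIRE
t=12: input=3 -> V=0 FIRE
t=13: input=3 -> V=0 FIRE
t=14: input=2 -> V=14

Answer: 2 1 1 2 3 1 1 1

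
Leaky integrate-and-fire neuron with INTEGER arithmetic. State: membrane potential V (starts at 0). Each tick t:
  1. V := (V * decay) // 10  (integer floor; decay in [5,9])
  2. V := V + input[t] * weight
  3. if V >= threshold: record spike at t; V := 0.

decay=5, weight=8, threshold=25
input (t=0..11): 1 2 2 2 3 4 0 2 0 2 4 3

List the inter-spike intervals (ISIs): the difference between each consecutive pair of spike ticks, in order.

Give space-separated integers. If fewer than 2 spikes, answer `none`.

t=0: input=1 -> V=8
t=1: input=2 -> V=20
t=2: input=2 -> V=0 FIRE
t=3: input=2 -> V=16
t=4: input=3 -> V=0 FIRE
t=5: input=4 -> V=0 FIRE
t=6: input=0 -> V=0
t=7: input=2 -> V=16
t=8: input=0 -> V=8
t=9: input=2 -> V=20
t=10: input=4 -> V=0 FIRE
t=11: input=3 -> V=24

Answer: 2 1 5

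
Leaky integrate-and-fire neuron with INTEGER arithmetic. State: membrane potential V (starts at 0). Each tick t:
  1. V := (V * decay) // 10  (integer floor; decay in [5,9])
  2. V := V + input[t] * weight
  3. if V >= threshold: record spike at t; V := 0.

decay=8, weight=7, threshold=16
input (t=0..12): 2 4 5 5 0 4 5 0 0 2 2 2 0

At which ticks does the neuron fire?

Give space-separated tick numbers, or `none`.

t=0: input=2 -> V=14
t=1: input=4 -> V=0 FIRE
t=2: input=5 -> V=0 FIRE
t=3: input=5 -> V=0 FIRE
t=4: input=0 -> V=0
t=5: input=4 -> V=0 FIRE
t=6: input=5 -> V=0 FIRE
t=7: input=0 -> V=0
t=8: input=0 -> V=0
t=9: input=2 -> V=14
t=10: input=2 -> V=0 FIRE
t=11: input=2 -> V=14
t=12: input=0 -> V=11

Answer: 1 2 3 5 6 10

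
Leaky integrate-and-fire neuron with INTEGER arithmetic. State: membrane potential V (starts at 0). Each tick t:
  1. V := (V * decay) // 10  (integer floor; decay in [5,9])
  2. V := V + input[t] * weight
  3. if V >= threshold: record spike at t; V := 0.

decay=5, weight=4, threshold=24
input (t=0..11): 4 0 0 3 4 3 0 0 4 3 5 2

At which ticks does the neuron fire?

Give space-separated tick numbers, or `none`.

t=0: input=4 -> V=16
t=1: input=0 -> V=8
t=2: input=0 -> V=4
t=3: input=3 -> V=14
t=4: input=4 -> V=23
t=5: input=3 -> V=23
t=6: input=0 -> V=11
t=7: input=0 -> V=5
t=8: input=4 -> V=18
t=9: input=3 -> V=21
t=10: input=5 -> V=0 FIRE
t=11: input=2 -> V=8

Answer: 10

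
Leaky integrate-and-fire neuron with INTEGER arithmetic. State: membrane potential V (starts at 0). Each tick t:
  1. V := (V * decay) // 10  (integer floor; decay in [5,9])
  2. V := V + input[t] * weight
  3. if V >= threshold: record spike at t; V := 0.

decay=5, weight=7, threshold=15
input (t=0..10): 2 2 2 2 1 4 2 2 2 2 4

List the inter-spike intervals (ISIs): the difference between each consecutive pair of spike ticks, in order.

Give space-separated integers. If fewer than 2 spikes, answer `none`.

t=0: input=2 -> V=14
t=1: input=2 -> V=0 FIRE
t=2: input=2 -> V=14
t=3: input=2 -> V=0 FIRE
t=4: input=1 -> V=7
t=5: input=4 -> V=0 FIRE
t=6: input=2 -> V=14
t=7: input=2 -> V=0 FIRE
t=8: input=2 -> V=14
t=9: input=2 -> V=0 FIRE
t=10: input=4 -> V=0 FIRE

Answer: 2 2 2 2 1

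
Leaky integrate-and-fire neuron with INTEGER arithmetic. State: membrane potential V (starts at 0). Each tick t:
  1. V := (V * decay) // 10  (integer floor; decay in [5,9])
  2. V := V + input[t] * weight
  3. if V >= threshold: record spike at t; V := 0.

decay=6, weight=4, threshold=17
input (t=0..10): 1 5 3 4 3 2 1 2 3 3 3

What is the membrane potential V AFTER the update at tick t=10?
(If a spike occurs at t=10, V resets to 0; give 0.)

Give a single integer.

Answer: 0

Derivation:
t=0: input=1 -> V=4
t=1: input=5 -> V=0 FIRE
t=2: input=3 -> V=12
t=3: input=4 -> V=0 FIRE
t=4: input=3 -> V=12
t=5: input=2 -> V=15
t=6: input=1 -> V=13
t=7: input=2 -> V=15
t=8: input=3 -> V=0 FIRE
t=9: input=3 -> V=12
t=10: input=3 -> V=0 FIRE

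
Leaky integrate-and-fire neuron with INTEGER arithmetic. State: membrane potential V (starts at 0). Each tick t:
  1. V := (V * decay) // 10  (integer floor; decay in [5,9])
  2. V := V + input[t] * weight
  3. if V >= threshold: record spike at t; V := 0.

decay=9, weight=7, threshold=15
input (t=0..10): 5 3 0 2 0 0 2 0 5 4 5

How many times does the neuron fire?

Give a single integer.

Answer: 6

Derivation:
t=0: input=5 -> V=0 FIRE
t=1: input=3 -> V=0 FIRE
t=2: input=0 -> V=0
t=3: input=2 -> V=14
t=4: input=0 -> V=12
t=5: input=0 -> V=10
t=6: input=2 -> V=0 FIRE
t=7: input=0 -> V=0
t=8: input=5 -> V=0 FIRE
t=9: input=4 -> V=0 FIRE
t=10: input=5 -> V=0 FIRE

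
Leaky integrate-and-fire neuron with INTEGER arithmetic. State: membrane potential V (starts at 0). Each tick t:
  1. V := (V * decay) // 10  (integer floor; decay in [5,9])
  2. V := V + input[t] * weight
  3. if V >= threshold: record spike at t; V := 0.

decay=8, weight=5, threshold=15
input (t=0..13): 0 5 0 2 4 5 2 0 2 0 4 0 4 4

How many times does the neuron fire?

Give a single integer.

t=0: input=0 -> V=0
t=1: input=5 -> V=0 FIRE
t=2: input=0 -> V=0
t=3: input=2 -> V=10
t=4: input=4 -> V=0 FIRE
t=5: input=5 -> V=0 FIRE
t=6: input=2 -> V=10
t=7: input=0 -> V=8
t=8: input=2 -> V=0 FIRE
t=9: input=0 -> V=0
t=10: input=4 -> V=0 FIRE
t=11: input=0 -> V=0
t=12: input=4 -> V=0 FIRE
t=13: input=4 -> V=0 FIRE

Answer: 7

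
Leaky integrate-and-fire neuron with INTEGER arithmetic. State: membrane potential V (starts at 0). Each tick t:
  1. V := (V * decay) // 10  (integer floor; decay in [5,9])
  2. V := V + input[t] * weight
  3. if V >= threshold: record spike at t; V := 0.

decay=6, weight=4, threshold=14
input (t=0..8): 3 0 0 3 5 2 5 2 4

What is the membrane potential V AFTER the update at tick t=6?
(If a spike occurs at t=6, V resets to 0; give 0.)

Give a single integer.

t=0: input=3 -> V=12
t=1: input=0 -> V=7
t=2: input=0 -> V=4
t=3: input=3 -> V=0 FIRE
t=4: input=5 -> V=0 FIRE
t=5: input=2 -> V=8
t=6: input=5 -> V=0 FIRE
t=7: input=2 -> V=8
t=8: input=4 -> V=0 FIRE

Answer: 0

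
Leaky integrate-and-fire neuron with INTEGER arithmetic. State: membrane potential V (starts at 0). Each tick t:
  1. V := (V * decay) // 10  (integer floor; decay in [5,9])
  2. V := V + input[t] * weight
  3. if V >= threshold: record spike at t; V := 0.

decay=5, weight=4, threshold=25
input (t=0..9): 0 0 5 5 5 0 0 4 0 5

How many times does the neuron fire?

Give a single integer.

Answer: 1

Derivation:
t=0: input=0 -> V=0
t=1: input=0 -> V=0
t=2: input=5 -> V=20
t=3: input=5 -> V=0 FIRE
t=4: input=5 -> V=20
t=5: input=0 -> V=10
t=6: input=0 -> V=5
t=7: input=4 -> V=18
t=8: input=0 -> V=9
t=9: input=5 -> V=24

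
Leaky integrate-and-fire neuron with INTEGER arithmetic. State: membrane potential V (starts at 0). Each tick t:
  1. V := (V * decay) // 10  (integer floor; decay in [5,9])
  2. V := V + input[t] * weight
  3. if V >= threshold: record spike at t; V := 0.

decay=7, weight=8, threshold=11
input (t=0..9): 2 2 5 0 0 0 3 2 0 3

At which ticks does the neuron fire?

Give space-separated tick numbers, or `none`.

Answer: 0 1 2 6 7 9

Derivation:
t=0: input=2 -> V=0 FIRE
t=1: input=2 -> V=0 FIRE
t=2: input=5 -> V=0 FIRE
t=3: input=0 -> V=0
t=4: input=0 -> V=0
t=5: input=0 -> V=0
t=6: input=3 -> V=0 FIRE
t=7: input=2 -> V=0 FIRE
t=8: input=0 -> V=0
t=9: input=3 -> V=0 FIRE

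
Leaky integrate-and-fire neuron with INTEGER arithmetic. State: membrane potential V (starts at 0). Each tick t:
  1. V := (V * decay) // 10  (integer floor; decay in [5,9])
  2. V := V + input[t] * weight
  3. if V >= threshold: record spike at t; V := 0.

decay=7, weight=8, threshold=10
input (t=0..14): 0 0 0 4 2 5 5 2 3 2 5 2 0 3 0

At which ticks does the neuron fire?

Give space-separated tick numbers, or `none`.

Answer: 3 4 5 6 7 8 9 10 11 13

Derivation:
t=0: input=0 -> V=0
t=1: input=0 -> V=0
t=2: input=0 -> V=0
t=3: input=4 -> V=0 FIRE
t=4: input=2 -> V=0 FIRE
t=5: input=5 -> V=0 FIRE
t=6: input=5 -> V=0 FIRE
t=7: input=2 -> V=0 FIRE
t=8: input=3 -> V=0 FIRE
t=9: input=2 -> V=0 FIRE
t=10: input=5 -> V=0 FIRE
t=11: input=2 -> V=0 FIRE
t=12: input=0 -> V=0
t=13: input=3 -> V=0 FIRE
t=14: input=0 -> V=0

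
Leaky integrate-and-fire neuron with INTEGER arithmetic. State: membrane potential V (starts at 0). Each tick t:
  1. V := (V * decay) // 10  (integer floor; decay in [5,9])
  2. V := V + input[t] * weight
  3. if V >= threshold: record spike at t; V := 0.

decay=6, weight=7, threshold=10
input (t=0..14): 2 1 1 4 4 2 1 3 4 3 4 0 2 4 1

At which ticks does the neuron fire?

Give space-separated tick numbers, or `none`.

t=0: input=2 -> V=0 FIRE
t=1: input=1 -> V=7
t=2: input=1 -> V=0 FIRE
t=3: input=4 -> V=0 FIRE
t=4: input=4 -> V=0 FIRE
t=5: input=2 -> V=0 FIRE
t=6: input=1 -> V=7
t=7: input=3 -> V=0 FIRE
t=8: input=4 -> V=0 FIRE
t=9: input=3 -> V=0 FIRE
t=10: input=4 -> V=0 FIRE
t=11: input=0 -> V=0
t=12: input=2 -> V=0 FIRE
t=13: input=4 -> V=0 FIRE
t=14: input=1 -> V=7

Answer: 0 2 3 4 5 7 8 9 10 12 13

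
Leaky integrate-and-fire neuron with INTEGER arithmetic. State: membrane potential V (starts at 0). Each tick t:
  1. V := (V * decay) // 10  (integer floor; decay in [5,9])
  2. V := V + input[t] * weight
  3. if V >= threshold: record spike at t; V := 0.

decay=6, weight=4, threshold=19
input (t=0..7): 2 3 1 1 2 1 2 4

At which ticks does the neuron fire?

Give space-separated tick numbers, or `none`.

t=0: input=2 -> V=8
t=1: input=3 -> V=16
t=2: input=1 -> V=13
t=3: input=1 -> V=11
t=4: input=2 -> V=14
t=5: input=1 -> V=12
t=6: input=2 -> V=15
t=7: input=4 -> V=0 FIRE

Answer: 7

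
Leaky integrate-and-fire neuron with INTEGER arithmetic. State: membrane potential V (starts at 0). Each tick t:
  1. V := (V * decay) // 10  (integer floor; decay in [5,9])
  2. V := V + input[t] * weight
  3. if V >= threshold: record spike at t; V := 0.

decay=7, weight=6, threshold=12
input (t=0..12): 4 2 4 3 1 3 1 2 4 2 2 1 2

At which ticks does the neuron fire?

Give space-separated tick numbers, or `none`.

t=0: input=4 -> V=0 FIRE
t=1: input=2 -> V=0 FIRE
t=2: input=4 -> V=0 FIRE
t=3: input=3 -> V=0 FIRE
t=4: input=1 -> V=6
t=5: input=3 -> V=0 FIRE
t=6: input=1 -> V=6
t=7: input=2 -> V=0 FIRE
t=8: input=4 -> V=0 FIRE
t=9: input=2 -> V=0 FIRE
t=10: input=2 -> V=0 FIRE
t=11: input=1 -> V=6
t=12: input=2 -> V=0 FIRE

Answer: 0 1 2 3 5 7 8 9 10 12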